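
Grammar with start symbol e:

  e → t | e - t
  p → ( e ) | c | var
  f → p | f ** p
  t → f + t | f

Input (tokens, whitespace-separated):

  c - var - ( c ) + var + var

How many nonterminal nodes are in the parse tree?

22

[e [e [e [t [f [p c]]]] - [t [f [p var]]]] - [t [f [p ( [e [t [f [p c]]]] )]] + [t [f [p var]] + [t [f [p var]]]]]]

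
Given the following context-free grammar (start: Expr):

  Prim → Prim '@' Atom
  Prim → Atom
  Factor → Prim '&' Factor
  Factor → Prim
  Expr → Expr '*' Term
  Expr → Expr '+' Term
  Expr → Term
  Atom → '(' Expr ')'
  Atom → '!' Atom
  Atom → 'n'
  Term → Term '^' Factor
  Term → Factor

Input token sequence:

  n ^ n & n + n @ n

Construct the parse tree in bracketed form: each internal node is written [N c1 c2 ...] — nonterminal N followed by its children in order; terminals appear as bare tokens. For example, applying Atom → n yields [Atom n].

Expr
Expr + Term
Term + Term
Term ^ Factor + Term
Factor ^ Factor + Term
Prim ^ Factor + Term
Atom ^ Factor + Term
n ^ Factor + Term
n ^ Prim & Factor + Term
n ^ Atom & Factor + Term
n ^ n & Factor + Term
n ^ n & Prim + Term
n ^ n & Atom + Term
n ^ n & n + Term
n ^ n & n + Factor
n ^ n & n + Prim
n ^ n & n + Prim @ Atom
n ^ n & n + Atom @ Atom
n ^ n & n + n @ Atom
n ^ n & n + n @ n

[Expr [Expr [Term [Term [Factor [Prim [Atom n]]]] ^ [Factor [Prim [Atom n]] & [Factor [Prim [Atom n]]]]]] + [Term [Factor [Prim [Prim [Atom n]] @ [Atom n]]]]]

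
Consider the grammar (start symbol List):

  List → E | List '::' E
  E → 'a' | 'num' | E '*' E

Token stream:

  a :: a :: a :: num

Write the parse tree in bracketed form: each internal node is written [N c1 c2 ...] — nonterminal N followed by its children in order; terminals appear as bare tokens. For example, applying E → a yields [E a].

[List [List [List [List [E a]] :: [E a]] :: [E a]] :: [E num]]

List
List :: E
List :: E :: E
List :: E :: E :: E
E :: E :: E :: E
a :: E :: E :: E
a :: a :: E :: E
a :: a :: a :: E
a :: a :: a :: num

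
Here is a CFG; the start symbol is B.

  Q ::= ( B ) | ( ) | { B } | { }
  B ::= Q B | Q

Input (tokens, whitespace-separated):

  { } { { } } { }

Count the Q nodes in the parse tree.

[B [Q { }] [B [Q { [B [Q { }]] }] [B [Q { }]]]]

4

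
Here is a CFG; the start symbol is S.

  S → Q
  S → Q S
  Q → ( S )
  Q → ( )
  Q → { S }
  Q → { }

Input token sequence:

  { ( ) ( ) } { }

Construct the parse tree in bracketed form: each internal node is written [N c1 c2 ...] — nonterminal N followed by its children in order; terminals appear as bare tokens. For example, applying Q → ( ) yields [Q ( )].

[S [Q { [S [Q ( )] [S [Q ( )]]] }] [S [Q { }]]]

S
Q S
{ S } S
{ Q S } S
{ ( ) S } S
{ ( ) Q } S
{ ( ) ( ) } S
{ ( ) ( ) } Q
{ ( ) ( ) } { }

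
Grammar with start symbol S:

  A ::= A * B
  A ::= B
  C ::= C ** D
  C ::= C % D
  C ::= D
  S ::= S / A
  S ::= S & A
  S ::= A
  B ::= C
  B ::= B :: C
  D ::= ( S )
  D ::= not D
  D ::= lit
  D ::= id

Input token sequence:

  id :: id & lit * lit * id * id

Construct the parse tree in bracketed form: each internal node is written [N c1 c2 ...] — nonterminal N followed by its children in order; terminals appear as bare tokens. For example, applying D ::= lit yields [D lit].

[S [S [A [B [B [C [D id]]] :: [C [D id]]]]] & [A [A [A [A [B [C [D lit]]]] * [B [C [D lit]]]] * [B [C [D id]]]] * [B [C [D id]]]]]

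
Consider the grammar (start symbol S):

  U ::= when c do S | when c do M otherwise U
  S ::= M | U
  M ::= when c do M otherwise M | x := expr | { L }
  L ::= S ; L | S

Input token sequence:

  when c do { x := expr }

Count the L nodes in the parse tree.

[S [U when c do [S [M { [L [S [M x := expr]]] }]]]]

1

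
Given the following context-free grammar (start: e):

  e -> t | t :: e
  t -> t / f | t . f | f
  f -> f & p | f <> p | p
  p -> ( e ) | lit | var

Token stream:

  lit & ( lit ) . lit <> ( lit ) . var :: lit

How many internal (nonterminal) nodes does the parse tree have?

26

[e [t [t [t [f [f [p lit]] & [p ( [e [t [f [p lit]]]] )]]] . [f [f [p lit]] <> [p ( [e [t [f [p lit]]]] )]]] . [f [p var]]] :: [e [t [f [p lit]]]]]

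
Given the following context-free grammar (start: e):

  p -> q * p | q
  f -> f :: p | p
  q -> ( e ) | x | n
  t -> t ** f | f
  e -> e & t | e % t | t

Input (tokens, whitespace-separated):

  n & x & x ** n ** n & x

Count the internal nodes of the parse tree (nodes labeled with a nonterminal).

28

[e [e [e [e [t [f [p [q n]]]]] & [t [f [p [q x]]]]] & [t [t [t [f [p [q x]]]] ** [f [p [q n]]]] ** [f [p [q n]]]]] & [t [f [p [q x]]]]]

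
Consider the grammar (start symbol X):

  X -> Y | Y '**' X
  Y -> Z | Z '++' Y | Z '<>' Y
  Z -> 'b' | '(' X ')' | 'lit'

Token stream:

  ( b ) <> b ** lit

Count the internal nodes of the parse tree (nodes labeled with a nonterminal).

11

[X [Y [Z ( [X [Y [Z b]]] )] <> [Y [Z b]]] ** [X [Y [Z lit]]]]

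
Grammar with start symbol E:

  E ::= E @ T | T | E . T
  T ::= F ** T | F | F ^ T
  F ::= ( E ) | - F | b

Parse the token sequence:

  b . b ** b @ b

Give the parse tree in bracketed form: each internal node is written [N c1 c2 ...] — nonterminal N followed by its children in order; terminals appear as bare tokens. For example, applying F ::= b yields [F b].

[E [E [E [T [F b]]] . [T [F b] ** [T [F b]]]] @ [T [F b]]]

E
E @ T
E . T @ T
T . T @ T
F . T @ T
b . T @ T
b . F ** T @ T
b . b ** T @ T
b . b ** F @ T
b . b ** b @ T
b . b ** b @ F
b . b ** b @ b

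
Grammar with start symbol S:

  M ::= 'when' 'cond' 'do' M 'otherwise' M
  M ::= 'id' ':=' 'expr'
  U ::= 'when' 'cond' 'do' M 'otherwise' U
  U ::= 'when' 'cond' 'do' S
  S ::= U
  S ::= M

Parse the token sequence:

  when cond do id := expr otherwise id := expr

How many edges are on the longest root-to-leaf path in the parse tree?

[S [M when cond do [M id := expr] otherwise [M id := expr]]]

3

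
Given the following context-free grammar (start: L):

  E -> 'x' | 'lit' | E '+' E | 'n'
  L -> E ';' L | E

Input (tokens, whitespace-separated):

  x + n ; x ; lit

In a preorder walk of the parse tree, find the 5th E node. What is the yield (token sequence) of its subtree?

lit

[L [E [E x] + [E n]] ; [L [E x] ; [L [E lit]]]]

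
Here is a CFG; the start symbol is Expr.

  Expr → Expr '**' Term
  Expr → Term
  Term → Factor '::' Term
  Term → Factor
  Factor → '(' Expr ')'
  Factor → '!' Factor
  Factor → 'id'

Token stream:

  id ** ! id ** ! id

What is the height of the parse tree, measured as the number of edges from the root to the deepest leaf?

[Expr [Expr [Expr [Term [Factor id]]] ** [Term [Factor ! [Factor id]]]] ** [Term [Factor ! [Factor id]]]]

5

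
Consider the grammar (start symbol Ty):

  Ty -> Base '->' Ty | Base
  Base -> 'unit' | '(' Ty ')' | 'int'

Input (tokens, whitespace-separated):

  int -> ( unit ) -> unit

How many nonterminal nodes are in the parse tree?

[Ty [Base int] -> [Ty [Base ( [Ty [Base unit]] )] -> [Ty [Base unit]]]]

8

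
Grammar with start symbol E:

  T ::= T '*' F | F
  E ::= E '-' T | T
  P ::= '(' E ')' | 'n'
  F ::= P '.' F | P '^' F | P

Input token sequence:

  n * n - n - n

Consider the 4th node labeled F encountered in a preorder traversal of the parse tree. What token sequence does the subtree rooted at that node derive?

n

[E [E [E [T [T [F [P n]]] * [F [P n]]]] - [T [F [P n]]]] - [T [F [P n]]]]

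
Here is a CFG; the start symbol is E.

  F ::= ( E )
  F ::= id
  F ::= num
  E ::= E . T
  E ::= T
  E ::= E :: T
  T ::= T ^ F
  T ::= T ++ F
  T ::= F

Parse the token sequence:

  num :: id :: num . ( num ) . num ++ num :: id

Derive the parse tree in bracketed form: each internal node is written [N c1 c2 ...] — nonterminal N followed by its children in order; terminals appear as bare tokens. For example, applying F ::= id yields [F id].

[E [E [E [E [E [E [T [F num]]] :: [T [F id]]] :: [T [F num]]] . [T [F ( [E [T [F num]]] )]]] . [T [T [F num]] ++ [F num]]] :: [T [F id]]]

E
E :: T
E . T :: T
E . T . T :: T
E :: T . T . T :: T
E :: T :: T . T . T :: T
T :: T :: T . T . T :: T
F :: T :: T . T . T :: T
num :: T :: T . T . T :: T
num :: F :: T . T . T :: T
num :: id :: T . T . T :: T
num :: id :: F . T . T :: T
num :: id :: num . T . T :: T
num :: id :: num . F . T :: T
num :: id :: num . ( E ) . T :: T
num :: id :: num . ( T ) . T :: T
num :: id :: num . ( F ) . T :: T
num :: id :: num . ( num ) . T :: T
num :: id :: num . ( num ) . T ++ F :: T
num :: id :: num . ( num ) . F ++ F :: T
num :: id :: num . ( num ) . num ++ F :: T
num :: id :: num . ( num ) . num ++ num :: T
num :: id :: num . ( num ) . num ++ num :: F
num :: id :: num . ( num ) . num ++ num :: id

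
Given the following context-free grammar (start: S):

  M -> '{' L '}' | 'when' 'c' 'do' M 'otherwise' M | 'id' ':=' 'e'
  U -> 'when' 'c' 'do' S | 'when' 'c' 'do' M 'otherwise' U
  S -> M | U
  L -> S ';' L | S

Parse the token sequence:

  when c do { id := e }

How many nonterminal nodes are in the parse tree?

[S [U when c do [S [M { [L [S [M id := e]]] }]]]]

7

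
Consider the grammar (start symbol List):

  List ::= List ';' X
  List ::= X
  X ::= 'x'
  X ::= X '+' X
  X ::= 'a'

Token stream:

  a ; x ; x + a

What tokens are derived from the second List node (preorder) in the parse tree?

[List [List [List [X a]] ; [X x]] ; [X [X x] + [X a]]]

a ; x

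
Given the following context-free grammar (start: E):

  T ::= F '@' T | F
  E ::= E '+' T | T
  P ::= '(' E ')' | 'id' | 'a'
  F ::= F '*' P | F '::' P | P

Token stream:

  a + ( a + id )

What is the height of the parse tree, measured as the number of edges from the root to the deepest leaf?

9

[E [E [T [F [P a]]]] + [T [F [P ( [E [E [T [F [P a]]]] + [T [F [P id]]]] )]]]]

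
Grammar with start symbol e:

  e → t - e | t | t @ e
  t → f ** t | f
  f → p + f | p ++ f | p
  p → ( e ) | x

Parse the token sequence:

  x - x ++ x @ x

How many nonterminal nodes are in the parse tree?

14

[e [t [f [p x]]] - [e [t [f [p x] ++ [f [p x]]]] @ [e [t [f [p x]]]]]]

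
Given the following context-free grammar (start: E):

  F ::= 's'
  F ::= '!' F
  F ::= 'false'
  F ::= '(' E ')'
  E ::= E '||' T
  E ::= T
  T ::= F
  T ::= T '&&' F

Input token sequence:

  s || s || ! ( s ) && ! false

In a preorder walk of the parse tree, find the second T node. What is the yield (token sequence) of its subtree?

[E [E [E [T [F s]]] || [T [F s]]] || [T [T [F ! [F ( [E [T [F s]]] )]]] && [F ! [F false]]]]

s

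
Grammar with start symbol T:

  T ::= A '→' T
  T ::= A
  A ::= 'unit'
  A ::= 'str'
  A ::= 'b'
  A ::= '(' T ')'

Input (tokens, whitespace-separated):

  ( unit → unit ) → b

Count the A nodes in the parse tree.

4

[T [A ( [T [A unit] → [T [A unit]]] )] → [T [A b]]]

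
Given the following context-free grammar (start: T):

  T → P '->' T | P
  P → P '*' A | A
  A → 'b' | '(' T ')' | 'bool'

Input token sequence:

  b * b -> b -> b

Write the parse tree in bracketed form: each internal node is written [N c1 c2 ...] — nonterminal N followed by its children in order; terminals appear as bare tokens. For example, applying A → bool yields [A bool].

[T [P [P [A b]] * [A b]] -> [T [P [A b]] -> [T [P [A b]]]]]

T
P -> T
P * A -> T
A * A -> T
b * A -> T
b * b -> T
b * b -> P -> T
b * b -> A -> T
b * b -> b -> T
b * b -> b -> P
b * b -> b -> A
b * b -> b -> b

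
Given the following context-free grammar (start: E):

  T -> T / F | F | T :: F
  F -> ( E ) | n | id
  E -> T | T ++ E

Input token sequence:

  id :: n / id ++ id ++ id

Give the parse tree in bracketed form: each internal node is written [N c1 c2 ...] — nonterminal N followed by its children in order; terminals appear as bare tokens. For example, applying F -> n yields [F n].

[E [T [T [T [F id]] :: [F n]] / [F id]] ++ [E [T [F id]] ++ [E [T [F id]]]]]

E
T ++ E
T / F ++ E
T :: F / F ++ E
F :: F / F ++ E
id :: F / F ++ E
id :: n / F ++ E
id :: n / id ++ E
id :: n / id ++ T ++ E
id :: n / id ++ F ++ E
id :: n / id ++ id ++ E
id :: n / id ++ id ++ T
id :: n / id ++ id ++ F
id :: n / id ++ id ++ id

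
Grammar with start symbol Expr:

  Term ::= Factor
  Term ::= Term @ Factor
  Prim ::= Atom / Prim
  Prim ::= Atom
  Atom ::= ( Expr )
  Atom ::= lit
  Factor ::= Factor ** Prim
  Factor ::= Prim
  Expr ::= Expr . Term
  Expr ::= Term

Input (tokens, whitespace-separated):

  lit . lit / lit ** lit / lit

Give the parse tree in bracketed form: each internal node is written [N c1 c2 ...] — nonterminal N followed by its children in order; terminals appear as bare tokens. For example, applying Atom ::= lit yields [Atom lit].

Expr
Expr . Term
Term . Term
Factor . Term
Prim . Term
Atom . Term
lit . Term
lit . Factor
lit . Factor ** Prim
lit . Prim ** Prim
lit . Atom / Prim ** Prim
lit . lit / Prim ** Prim
lit . lit / Atom ** Prim
lit . lit / lit ** Prim
lit . lit / lit ** Atom / Prim
lit . lit / lit ** lit / Prim
lit . lit / lit ** lit / Atom
lit . lit / lit ** lit / lit

[Expr [Expr [Term [Factor [Prim [Atom lit]]]]] . [Term [Factor [Factor [Prim [Atom lit] / [Prim [Atom lit]]]] ** [Prim [Atom lit] / [Prim [Atom lit]]]]]]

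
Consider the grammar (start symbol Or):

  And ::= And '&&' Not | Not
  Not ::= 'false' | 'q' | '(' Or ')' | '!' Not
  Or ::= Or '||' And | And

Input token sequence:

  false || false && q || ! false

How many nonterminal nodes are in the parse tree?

[Or [Or [Or [And [Not false]]] || [And [And [Not false]] && [Not q]]] || [And [Not ! [Not false]]]]

12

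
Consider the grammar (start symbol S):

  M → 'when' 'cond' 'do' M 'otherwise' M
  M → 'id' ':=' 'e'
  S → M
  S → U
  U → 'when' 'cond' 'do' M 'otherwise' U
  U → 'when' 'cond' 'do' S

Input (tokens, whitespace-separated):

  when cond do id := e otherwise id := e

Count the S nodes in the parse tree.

1

[S [M when cond do [M id := e] otherwise [M id := e]]]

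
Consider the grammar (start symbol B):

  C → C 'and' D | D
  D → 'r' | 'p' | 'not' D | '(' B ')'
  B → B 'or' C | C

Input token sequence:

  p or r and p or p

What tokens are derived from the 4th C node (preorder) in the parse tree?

p

[B [B [B [C [D p]]] or [C [C [D r]] and [D p]]] or [C [D p]]]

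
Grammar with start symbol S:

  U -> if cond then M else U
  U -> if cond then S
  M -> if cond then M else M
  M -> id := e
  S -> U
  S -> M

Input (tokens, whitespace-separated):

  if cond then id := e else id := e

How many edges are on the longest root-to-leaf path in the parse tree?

[S [M if cond then [M id := e] else [M id := e]]]

3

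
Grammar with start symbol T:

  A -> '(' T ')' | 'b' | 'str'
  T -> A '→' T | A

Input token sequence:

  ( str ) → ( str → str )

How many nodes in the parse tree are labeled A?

5

[T [A ( [T [A str]] )] → [T [A ( [T [A str] → [T [A str]]] )]]]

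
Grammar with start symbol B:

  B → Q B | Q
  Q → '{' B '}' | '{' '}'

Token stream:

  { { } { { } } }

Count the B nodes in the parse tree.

[B [Q { [B [Q { }] [B [Q { [B [Q { }]] }]]] }]]

4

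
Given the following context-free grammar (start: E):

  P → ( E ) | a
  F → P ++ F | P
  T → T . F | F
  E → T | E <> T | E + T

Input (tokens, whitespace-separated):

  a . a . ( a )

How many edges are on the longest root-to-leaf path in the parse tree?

8

[E [T [T [T [F [P a]]] . [F [P a]]] . [F [P ( [E [T [F [P a]]]] )]]]]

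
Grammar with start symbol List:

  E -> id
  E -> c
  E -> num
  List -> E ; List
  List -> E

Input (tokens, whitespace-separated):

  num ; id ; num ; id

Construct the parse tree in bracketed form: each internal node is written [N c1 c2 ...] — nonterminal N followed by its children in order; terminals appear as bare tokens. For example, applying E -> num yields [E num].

List
E ; List
num ; List
num ; E ; List
num ; id ; List
num ; id ; E ; List
num ; id ; num ; List
num ; id ; num ; E
num ; id ; num ; id

[List [E num] ; [List [E id] ; [List [E num] ; [List [E id]]]]]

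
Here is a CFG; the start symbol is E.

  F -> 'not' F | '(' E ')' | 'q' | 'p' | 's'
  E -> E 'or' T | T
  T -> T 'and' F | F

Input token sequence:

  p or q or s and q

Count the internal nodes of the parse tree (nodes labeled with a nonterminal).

11

[E [E [E [T [F p]]] or [T [F q]]] or [T [T [F s]] and [F q]]]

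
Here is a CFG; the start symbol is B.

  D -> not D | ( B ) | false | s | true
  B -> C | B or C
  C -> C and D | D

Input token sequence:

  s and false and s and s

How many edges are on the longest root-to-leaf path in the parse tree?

[B [C [C [C [C [D s]] and [D false]] and [D s]] and [D s]]]

6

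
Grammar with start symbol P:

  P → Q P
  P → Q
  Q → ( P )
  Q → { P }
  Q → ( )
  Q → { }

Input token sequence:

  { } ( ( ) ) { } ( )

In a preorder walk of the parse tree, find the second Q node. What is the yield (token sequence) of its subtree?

[P [Q { }] [P [Q ( [P [Q ( )]] )] [P [Q { }] [P [Q ( )]]]]]

( ( ) )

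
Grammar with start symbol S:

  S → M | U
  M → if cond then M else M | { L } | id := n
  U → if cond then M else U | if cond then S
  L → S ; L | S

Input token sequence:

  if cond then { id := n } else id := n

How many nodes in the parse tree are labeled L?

[S [M if cond then [M { [L [S [M id := n]]] }] else [M id := n]]]

1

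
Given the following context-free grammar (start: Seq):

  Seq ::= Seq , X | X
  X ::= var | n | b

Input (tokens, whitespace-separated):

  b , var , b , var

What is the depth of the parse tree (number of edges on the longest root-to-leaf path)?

5

[Seq [Seq [Seq [Seq [X b]] , [X var]] , [X b]] , [X var]]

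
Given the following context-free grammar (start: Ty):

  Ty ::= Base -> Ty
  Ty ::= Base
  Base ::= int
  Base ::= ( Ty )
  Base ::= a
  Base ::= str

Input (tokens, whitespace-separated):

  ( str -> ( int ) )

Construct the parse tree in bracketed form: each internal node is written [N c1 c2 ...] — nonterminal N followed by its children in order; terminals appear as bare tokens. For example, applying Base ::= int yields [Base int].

Ty
Base
( Ty )
( Base -> Ty )
( str -> Ty )
( str -> Base )
( str -> ( Ty ) )
( str -> ( Base ) )
( str -> ( int ) )

[Ty [Base ( [Ty [Base str] -> [Ty [Base ( [Ty [Base int]] )]]] )]]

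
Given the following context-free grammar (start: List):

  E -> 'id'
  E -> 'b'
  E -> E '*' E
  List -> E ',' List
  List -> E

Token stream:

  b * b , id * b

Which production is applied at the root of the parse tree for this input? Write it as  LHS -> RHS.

[List [E [E b] * [E b]] , [List [E [E id] * [E b]]]]

List -> E ',' List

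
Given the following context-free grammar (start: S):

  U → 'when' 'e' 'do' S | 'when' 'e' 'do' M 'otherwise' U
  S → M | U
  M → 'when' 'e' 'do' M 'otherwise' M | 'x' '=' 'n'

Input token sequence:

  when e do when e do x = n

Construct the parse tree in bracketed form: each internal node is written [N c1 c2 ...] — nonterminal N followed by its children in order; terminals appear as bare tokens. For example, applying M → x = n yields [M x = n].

[S [U when e do [S [U when e do [S [M x = n]]]]]]

S
U
when e do S
when e do U
when e do when e do S
when e do when e do M
when e do when e do x = n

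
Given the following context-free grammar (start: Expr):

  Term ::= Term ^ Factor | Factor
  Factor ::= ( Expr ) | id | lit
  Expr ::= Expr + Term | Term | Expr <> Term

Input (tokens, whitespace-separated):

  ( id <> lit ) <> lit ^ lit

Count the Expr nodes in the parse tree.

4

[Expr [Expr [Term [Factor ( [Expr [Expr [Term [Factor id]]] <> [Term [Factor lit]]] )]]] <> [Term [Term [Factor lit]] ^ [Factor lit]]]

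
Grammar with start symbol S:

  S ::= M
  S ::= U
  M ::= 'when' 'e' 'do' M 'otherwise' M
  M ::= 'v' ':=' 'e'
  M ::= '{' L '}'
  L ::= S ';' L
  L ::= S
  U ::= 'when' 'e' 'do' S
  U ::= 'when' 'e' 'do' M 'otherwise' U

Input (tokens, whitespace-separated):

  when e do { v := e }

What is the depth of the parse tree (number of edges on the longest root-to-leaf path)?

7

[S [U when e do [S [M { [L [S [M v := e]]] }]]]]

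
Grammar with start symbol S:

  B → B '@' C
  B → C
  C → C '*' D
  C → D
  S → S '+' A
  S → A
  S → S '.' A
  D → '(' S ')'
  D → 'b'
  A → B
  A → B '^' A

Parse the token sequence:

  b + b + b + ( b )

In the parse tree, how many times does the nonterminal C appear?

[S [S [S [S [A [B [C [D b]]]]] + [A [B [C [D b]]]]] + [A [B [C [D b]]]]] + [A [B [C [D ( [S [A [B [C [D b]]]]] )]]]]]

5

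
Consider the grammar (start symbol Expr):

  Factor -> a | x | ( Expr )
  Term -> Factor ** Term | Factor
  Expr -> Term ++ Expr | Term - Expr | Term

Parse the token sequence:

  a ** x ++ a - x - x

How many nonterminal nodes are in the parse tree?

14

[Expr [Term [Factor a] ** [Term [Factor x]]] ++ [Expr [Term [Factor a]] - [Expr [Term [Factor x]] - [Expr [Term [Factor x]]]]]]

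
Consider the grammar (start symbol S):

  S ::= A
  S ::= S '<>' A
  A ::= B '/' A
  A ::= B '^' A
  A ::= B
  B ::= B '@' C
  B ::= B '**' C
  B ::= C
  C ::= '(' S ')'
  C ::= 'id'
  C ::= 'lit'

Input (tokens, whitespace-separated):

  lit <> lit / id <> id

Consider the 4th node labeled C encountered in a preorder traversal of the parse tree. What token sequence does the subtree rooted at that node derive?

[S [S [S [A [B [C lit]]]] <> [A [B [C lit]] / [A [B [C id]]]]] <> [A [B [C id]]]]

id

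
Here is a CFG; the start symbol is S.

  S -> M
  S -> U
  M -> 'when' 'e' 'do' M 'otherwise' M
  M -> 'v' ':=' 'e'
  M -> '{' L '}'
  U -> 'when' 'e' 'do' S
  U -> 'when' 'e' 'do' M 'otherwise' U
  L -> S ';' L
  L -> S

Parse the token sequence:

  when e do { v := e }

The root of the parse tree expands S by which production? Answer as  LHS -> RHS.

S -> U

[S [U when e do [S [M { [L [S [M v := e]]] }]]]]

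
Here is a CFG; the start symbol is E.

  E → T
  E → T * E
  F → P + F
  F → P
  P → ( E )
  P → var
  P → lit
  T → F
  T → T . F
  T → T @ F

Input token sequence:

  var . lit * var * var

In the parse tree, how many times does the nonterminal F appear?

4

[E [T [T [F [P var]]] . [F [P lit]]] * [E [T [F [P var]]] * [E [T [F [P var]]]]]]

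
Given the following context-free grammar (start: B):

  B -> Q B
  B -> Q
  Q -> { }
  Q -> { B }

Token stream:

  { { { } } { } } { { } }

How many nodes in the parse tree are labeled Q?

[B [Q { [B [Q { [B [Q { }]] }] [B [Q { }]]] }] [B [Q { [B [Q { }]] }]]]

6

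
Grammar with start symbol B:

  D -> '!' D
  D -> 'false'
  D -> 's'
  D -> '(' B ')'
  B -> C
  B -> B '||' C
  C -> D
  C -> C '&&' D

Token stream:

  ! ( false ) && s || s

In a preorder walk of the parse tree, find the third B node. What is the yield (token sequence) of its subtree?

[B [B [C [C [D ! [D ( [B [C [D false]]] )]]] && [D s]]] || [C [D s]]]

false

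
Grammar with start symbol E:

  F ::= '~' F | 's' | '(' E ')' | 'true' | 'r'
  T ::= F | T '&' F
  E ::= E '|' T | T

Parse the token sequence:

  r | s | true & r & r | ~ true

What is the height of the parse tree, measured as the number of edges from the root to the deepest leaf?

6

[E [E [E [E [T [F r]]] | [T [F s]]] | [T [T [T [F true]] & [F r]] & [F r]]] | [T [F ~ [F true]]]]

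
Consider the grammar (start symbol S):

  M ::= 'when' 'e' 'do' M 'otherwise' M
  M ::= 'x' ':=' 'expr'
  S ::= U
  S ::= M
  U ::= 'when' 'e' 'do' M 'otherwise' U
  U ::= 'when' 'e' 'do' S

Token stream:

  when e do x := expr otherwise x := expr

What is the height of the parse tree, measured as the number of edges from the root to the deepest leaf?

3

[S [M when e do [M x := expr] otherwise [M x := expr]]]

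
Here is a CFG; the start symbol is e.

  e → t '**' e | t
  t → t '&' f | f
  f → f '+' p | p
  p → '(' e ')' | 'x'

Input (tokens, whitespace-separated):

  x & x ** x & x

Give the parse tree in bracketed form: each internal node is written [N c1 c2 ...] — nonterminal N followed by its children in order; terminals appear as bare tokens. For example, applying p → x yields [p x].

[e [t [t [f [p x]]] & [f [p x]]] ** [e [t [t [f [p x]]] & [f [p x]]]]]

e
t ** e
t & f ** e
f & f ** e
p & f ** e
x & f ** e
x & p ** e
x & x ** e
x & x ** t
x & x ** t & f
x & x ** f & f
x & x ** p & f
x & x ** x & f
x & x ** x & p
x & x ** x & x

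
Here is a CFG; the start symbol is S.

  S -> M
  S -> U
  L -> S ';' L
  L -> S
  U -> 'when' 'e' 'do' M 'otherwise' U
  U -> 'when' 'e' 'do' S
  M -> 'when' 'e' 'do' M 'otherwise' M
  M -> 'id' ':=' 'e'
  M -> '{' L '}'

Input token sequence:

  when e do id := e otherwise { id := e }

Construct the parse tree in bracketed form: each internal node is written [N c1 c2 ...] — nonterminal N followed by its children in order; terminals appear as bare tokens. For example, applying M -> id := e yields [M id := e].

[S [M when e do [M id := e] otherwise [M { [L [S [M id := e]]] }]]]

S
M
when e do M otherwise M
when e do id := e otherwise M
when e do id := e otherwise { L }
when e do id := e otherwise { S }
when e do id := e otherwise { M }
when e do id := e otherwise { id := e }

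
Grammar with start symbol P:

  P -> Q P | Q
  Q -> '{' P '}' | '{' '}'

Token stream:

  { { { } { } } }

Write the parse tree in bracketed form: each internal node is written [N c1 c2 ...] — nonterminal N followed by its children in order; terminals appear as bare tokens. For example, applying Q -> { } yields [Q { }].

[P [Q { [P [Q { [P [Q { }] [P [Q { }]]] }]] }]]

P
Q
{ P }
{ Q }
{ { P } }
{ { Q P } }
{ { { } P } }
{ { { } Q } }
{ { { } { } } }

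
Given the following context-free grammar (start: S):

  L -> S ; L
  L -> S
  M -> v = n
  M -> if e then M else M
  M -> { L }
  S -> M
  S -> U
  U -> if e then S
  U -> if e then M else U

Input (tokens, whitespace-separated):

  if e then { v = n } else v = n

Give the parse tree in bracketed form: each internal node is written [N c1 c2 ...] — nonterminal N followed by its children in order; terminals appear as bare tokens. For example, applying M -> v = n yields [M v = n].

[S [M if e then [M { [L [S [M v = n]]] }] else [M v = n]]]

S
M
if e then M else M
if e then { L } else M
if e then { S } else M
if e then { M } else M
if e then { v = n } else M
if e then { v = n } else v = n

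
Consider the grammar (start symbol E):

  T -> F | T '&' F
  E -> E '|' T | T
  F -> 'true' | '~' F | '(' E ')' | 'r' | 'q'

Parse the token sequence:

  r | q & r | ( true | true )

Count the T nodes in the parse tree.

[E [E [E [T [F r]]] | [T [T [F q]] & [F r]]] | [T [F ( [E [E [T [F true]]] | [T [F true]]] )]]]

6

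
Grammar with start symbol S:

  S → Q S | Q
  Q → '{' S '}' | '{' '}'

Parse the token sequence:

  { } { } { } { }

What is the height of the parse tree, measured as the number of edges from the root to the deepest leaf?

[S [Q { }] [S [Q { }] [S [Q { }] [S [Q { }]]]]]

5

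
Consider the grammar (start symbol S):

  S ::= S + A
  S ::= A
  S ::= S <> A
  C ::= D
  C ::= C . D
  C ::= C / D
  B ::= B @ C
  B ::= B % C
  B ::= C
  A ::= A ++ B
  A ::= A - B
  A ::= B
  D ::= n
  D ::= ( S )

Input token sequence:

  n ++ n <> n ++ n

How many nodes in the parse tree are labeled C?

4

[S [S [A [A [B [C [D n]]]] ++ [B [C [D n]]]]] <> [A [A [B [C [D n]]]] ++ [B [C [D n]]]]]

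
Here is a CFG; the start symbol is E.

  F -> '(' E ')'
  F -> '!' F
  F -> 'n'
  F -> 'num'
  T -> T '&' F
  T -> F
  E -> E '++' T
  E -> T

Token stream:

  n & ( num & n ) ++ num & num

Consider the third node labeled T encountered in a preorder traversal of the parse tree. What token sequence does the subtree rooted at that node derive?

[E [E [T [T [F n]] & [F ( [E [T [T [F num]] & [F n]]] )]]] ++ [T [T [F num]] & [F num]]]

num & n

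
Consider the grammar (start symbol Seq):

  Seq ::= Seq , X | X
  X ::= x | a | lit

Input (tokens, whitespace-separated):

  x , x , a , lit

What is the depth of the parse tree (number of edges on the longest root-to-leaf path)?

[Seq [Seq [Seq [Seq [X x]] , [X x]] , [X a]] , [X lit]]

5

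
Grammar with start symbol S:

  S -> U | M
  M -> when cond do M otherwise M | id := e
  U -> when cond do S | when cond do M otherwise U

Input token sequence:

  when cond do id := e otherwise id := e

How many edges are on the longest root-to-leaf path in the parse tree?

3

[S [M when cond do [M id := e] otherwise [M id := e]]]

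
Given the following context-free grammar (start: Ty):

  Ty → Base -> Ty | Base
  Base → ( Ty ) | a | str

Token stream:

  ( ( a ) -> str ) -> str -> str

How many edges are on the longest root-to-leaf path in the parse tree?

[Ty [Base ( [Ty [Base ( [Ty [Base a]] )] -> [Ty [Base str]]] )] -> [Ty [Base str] -> [Ty [Base str]]]]

6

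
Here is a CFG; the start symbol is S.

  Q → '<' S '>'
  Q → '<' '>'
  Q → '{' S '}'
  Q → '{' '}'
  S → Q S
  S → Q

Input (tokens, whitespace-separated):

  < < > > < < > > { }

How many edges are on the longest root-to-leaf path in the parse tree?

5

[S [Q < [S [Q < >]] >] [S [Q < [S [Q < >]] >] [S [Q { }]]]]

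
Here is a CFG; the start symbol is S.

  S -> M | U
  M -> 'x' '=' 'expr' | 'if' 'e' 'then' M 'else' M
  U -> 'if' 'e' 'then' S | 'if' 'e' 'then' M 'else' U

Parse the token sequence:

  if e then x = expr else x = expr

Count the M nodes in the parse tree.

[S [M if e then [M x = expr] else [M x = expr]]]

3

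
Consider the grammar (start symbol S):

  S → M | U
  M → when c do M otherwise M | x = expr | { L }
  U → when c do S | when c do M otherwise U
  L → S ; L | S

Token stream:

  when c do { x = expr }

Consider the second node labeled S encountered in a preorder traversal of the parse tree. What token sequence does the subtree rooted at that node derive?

[S [U when c do [S [M { [L [S [M x = expr]]] }]]]]

{ x = expr }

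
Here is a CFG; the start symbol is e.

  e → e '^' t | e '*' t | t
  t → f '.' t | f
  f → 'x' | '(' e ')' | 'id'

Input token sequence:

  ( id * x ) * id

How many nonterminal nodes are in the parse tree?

[e [e [t [f ( [e [e [t [f id]]] * [t [f x]]] )]]] * [t [f id]]]

12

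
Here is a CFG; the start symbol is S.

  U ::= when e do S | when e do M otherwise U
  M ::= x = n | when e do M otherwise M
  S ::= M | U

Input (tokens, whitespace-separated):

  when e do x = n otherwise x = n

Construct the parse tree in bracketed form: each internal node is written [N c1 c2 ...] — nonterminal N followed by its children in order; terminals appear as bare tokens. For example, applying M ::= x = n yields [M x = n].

[S [M when e do [M x = n] otherwise [M x = n]]]

S
M
when e do M otherwise M
when e do x = n otherwise M
when e do x = n otherwise x = n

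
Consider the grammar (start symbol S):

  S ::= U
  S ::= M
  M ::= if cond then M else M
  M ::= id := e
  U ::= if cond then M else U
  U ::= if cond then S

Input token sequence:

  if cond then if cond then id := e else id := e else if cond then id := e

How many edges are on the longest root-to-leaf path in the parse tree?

5

[S [U if cond then [M if cond then [M id := e] else [M id := e]] else [U if cond then [S [M id := e]]]]]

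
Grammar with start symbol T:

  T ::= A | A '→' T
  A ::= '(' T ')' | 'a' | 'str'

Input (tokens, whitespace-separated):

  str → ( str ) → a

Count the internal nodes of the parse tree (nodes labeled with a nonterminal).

[T [A str] → [T [A ( [T [A str]] )] → [T [A a]]]]

8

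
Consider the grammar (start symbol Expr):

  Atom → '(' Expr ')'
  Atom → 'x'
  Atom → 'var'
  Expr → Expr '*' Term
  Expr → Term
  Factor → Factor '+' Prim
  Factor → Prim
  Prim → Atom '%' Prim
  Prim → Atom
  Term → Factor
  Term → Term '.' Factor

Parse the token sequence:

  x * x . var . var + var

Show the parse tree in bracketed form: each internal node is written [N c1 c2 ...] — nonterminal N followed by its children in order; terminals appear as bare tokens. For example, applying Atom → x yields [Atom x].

Expr
Expr * Term
Term * Term
Factor * Term
Prim * Term
Atom * Term
x * Term
x * Term . Factor
x * Term . Factor . Factor
x * Factor . Factor . Factor
x * Prim . Factor . Factor
x * Atom . Factor . Factor
x * x . Factor . Factor
x * x . Prim . Factor
x * x . Atom . Factor
x * x . var . Factor
x * x . var . Factor + Prim
x * x . var . Prim + Prim
x * x . var . Atom + Prim
x * x . var . var + Prim
x * x . var . var + Atom
x * x . var . var + var

[Expr [Expr [Term [Factor [Prim [Atom x]]]]] * [Term [Term [Term [Factor [Prim [Atom x]]]] . [Factor [Prim [Atom var]]]] . [Factor [Factor [Prim [Atom var]]] + [Prim [Atom var]]]]]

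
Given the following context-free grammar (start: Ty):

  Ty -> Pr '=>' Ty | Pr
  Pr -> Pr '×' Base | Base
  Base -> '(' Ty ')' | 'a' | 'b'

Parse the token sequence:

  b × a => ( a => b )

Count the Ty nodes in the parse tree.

4

[Ty [Pr [Pr [Base b]] × [Base a]] => [Ty [Pr [Base ( [Ty [Pr [Base a]] => [Ty [Pr [Base b]]]] )]]]]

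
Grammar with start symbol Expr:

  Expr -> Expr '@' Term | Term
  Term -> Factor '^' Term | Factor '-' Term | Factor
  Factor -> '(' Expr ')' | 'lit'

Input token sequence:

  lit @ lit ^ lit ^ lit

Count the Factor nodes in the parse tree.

[Expr [Expr [Term [Factor lit]]] @ [Term [Factor lit] ^ [Term [Factor lit] ^ [Term [Factor lit]]]]]

4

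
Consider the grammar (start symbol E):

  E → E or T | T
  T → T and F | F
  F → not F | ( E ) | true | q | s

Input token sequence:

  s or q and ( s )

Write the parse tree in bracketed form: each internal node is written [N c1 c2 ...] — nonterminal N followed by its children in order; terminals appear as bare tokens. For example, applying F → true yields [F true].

E
E or T
T or T
F or T
s or T
s or T and F
s or F and F
s or q and F
s or q and ( E )
s or q and ( T )
s or q and ( F )
s or q and ( s )

[E [E [T [F s]]] or [T [T [F q]] and [F ( [E [T [F s]]] )]]]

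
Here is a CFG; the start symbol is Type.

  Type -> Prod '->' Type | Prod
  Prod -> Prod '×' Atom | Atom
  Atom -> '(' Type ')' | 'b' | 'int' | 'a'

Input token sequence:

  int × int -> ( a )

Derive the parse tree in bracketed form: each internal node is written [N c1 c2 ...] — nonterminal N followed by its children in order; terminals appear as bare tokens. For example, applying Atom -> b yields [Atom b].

[Type [Prod [Prod [Atom int]] × [Atom int]] -> [Type [Prod [Atom ( [Type [Prod [Atom a]]] )]]]]

Type
Prod -> Type
Prod × Atom -> Type
Atom × Atom -> Type
int × Atom -> Type
int × int -> Type
int × int -> Prod
int × int -> Atom
int × int -> ( Type )
int × int -> ( Prod )
int × int -> ( Atom )
int × int -> ( a )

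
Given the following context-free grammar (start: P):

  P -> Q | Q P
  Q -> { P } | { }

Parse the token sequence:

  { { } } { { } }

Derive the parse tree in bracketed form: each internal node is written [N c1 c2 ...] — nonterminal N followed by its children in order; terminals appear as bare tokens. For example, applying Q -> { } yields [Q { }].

[P [Q { [P [Q { }]] }] [P [Q { [P [Q { }]] }]]]

P
Q P
{ P } P
{ Q } P
{ { } } P
{ { } } Q
{ { } } { P }
{ { } } { Q }
{ { } } { { } }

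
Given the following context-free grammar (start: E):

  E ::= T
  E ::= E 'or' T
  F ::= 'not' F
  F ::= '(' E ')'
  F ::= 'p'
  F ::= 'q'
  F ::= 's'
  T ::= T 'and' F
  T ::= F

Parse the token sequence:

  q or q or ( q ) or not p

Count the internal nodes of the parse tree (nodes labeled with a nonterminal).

16

[E [E [E [E [T [F q]]] or [T [F q]]] or [T [F ( [E [T [F q]]] )]]] or [T [F not [F p]]]]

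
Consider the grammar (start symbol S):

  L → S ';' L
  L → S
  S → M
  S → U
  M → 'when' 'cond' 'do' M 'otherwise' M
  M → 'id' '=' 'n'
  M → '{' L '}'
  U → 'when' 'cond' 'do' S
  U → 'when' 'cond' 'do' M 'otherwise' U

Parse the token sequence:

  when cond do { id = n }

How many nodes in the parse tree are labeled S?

[S [U when cond do [S [M { [L [S [M id = n]]] }]]]]

3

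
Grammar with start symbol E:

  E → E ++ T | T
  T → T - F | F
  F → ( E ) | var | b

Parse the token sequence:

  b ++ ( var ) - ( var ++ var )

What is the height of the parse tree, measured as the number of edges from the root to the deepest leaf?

7

[E [E [T [F b]]] ++ [T [T [F ( [E [T [F var]]] )]] - [F ( [E [E [T [F var]]] ++ [T [F var]]] )]]]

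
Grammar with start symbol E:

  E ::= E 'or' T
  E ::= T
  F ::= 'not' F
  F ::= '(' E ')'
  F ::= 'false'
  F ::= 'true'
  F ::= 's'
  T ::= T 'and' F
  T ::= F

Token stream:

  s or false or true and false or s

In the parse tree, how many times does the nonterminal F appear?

5

[E [E [E [E [T [F s]]] or [T [F false]]] or [T [T [F true]] and [F false]]] or [T [F s]]]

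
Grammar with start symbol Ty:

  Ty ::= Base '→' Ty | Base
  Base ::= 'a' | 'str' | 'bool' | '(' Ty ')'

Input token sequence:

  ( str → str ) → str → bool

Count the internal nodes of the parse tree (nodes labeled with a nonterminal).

[Ty [Base ( [Ty [Base str] → [Ty [Base str]]] )] → [Ty [Base str] → [Ty [Base bool]]]]

10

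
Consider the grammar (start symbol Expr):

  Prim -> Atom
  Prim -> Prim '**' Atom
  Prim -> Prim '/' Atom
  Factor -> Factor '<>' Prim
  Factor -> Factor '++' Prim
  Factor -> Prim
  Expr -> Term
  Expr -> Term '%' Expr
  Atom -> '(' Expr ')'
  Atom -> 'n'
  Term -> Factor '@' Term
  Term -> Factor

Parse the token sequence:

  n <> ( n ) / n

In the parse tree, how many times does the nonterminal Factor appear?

[Expr [Term [Factor [Factor [Prim [Atom n]]] <> [Prim [Prim [Atom ( [Expr [Term [Factor [Prim [Atom n]]]]] )]] / [Atom n]]]]]

3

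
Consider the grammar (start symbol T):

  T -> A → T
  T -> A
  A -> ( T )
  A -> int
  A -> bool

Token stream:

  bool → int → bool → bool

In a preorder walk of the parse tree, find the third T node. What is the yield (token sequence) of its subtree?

[T [A bool] → [T [A int] → [T [A bool] → [T [A bool]]]]]

bool → bool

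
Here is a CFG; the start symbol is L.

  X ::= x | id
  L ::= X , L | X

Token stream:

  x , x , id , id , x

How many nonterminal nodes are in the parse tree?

[L [X x] , [L [X x] , [L [X id] , [L [X id] , [L [X x]]]]]]

10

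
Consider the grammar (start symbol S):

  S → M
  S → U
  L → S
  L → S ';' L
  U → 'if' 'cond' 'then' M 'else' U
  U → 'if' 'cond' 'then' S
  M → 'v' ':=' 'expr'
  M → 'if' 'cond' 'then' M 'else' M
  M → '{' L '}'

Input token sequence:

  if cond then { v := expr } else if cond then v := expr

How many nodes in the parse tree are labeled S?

[S [U if cond then [M { [L [S [M v := expr]]] }] else [U if cond then [S [M v := expr]]]]]

3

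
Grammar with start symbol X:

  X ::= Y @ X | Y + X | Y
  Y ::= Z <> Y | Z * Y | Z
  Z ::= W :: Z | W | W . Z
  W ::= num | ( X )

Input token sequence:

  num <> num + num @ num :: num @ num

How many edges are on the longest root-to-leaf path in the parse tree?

[X [Y [Z [W num]] <> [Y [Z [W num]]]] + [X [Y [Z [W num]]] @ [X [Y [Z [W num] :: [Z [W num]]]] @ [X [Y [Z [W num]]]]]]]

7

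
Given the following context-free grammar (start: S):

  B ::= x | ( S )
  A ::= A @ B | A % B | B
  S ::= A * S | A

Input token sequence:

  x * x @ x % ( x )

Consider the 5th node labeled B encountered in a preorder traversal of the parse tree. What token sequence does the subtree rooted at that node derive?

[S [A [B x]] * [S [A [A [A [B x]] @ [B x]] % [B ( [S [A [B x]]] )]]]]

x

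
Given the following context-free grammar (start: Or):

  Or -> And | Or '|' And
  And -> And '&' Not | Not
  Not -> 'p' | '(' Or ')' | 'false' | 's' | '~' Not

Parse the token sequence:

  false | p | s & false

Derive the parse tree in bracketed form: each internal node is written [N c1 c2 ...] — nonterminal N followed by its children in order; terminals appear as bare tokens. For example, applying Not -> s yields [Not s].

Or
Or | And
Or | And | And
And | And | And
Not | And | And
false | And | And
false | Not | And
false | p | And
false | p | And & Not
false | p | Not & Not
false | p | s & Not
false | p | s & false

[Or [Or [Or [And [Not false]]] | [And [Not p]]] | [And [And [Not s]] & [Not false]]]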